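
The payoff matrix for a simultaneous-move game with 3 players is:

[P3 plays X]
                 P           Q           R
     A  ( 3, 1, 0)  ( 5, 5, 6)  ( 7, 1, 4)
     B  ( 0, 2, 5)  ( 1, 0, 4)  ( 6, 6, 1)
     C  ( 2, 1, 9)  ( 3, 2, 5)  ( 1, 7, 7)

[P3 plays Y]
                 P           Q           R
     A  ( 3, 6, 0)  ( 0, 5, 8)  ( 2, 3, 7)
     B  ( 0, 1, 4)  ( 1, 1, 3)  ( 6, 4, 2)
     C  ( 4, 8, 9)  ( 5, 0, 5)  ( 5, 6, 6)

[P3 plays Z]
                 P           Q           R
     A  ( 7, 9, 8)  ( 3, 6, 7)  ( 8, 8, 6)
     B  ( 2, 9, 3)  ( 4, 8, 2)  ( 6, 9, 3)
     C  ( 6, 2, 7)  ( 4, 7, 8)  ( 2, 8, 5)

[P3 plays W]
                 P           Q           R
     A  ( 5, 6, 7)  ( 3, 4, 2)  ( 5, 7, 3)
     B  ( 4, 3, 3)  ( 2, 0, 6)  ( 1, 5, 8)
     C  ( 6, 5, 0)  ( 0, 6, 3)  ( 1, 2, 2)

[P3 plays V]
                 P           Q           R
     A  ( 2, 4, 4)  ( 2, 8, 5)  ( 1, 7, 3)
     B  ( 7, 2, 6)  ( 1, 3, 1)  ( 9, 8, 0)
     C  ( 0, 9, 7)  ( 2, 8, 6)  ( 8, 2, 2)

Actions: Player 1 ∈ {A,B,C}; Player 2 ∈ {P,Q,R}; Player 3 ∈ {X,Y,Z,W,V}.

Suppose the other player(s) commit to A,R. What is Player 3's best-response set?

P3 best: {Y}

u_3(X vs A,R) = 4
u_3(Y vs A,R) = 7
u_3(Z vs A,R) = 6
u_3(W vs A,R) = 3
u_3(V vs A,R) = 3
max payoff 7 at {Y}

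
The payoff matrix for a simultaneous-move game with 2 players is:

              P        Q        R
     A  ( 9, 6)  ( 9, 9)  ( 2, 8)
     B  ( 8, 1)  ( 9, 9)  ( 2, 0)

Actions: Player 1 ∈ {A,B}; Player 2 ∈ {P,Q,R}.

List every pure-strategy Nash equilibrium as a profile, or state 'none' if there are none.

(A,P): not NE [P2→Q gives 9>6]
(A,Q): NE
(A,R): not NE [P2→Q gives 9>8]
(B,P): not NE [P1→A gives 9>8; P2→Q gives 9>1]
(B,Q): NE
(B,R): not NE [P2→Q gives 9>0]

Nash profiles: (A,Q), (B,Q)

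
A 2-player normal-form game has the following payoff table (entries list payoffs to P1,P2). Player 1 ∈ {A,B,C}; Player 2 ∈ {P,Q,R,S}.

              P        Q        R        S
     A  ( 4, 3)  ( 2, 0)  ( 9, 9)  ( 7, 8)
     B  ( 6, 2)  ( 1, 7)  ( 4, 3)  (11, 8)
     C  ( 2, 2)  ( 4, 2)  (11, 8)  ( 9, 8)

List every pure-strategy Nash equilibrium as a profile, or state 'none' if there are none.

(A,P): not NE [P1→B gives 6>4; P2→R gives 9>3]
(A,Q): not NE [P1→C gives 4>2; P2→R gives 9>0]
(A,R): not NE [P1→C gives 11>9]
(A,S): not NE [P1→B gives 11>7; P2→R gives 9>8]
(B,P): not NE [P2→S gives 8>2]
(B,Q): not NE [P1→C gives 4>1; P2→S gives 8>7]
(B,R): not NE [P1→C gives 11>4; P2→S gives 8>3]
(B,S): NE
(C,P): not NE [P1→B gives 6>2; P2→S gives 8>2]
(C,Q): not NE [P2→S gives 8>2]
(C,R): NE
(C,S): not NE [P1→B gives 11>9]

NE set: (B,S), (C,R)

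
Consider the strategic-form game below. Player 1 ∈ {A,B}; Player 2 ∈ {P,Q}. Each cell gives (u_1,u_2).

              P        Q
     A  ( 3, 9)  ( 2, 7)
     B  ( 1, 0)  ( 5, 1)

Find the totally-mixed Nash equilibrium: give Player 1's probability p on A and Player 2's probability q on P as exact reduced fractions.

P1 indiff ⇒ q·3+(1-q)·2 = q·1+(1-q)·5 ⇒ q(2) = (1-q)(3) ⇒ q = 3/5
P2 indiff ⇒ p·9+(1-p)·0 = p·7+(1-p)·1 ⇒ p(2) = (1-p)(1) ⇒ p = 1/3

(p,q) = (1/3, 3/5)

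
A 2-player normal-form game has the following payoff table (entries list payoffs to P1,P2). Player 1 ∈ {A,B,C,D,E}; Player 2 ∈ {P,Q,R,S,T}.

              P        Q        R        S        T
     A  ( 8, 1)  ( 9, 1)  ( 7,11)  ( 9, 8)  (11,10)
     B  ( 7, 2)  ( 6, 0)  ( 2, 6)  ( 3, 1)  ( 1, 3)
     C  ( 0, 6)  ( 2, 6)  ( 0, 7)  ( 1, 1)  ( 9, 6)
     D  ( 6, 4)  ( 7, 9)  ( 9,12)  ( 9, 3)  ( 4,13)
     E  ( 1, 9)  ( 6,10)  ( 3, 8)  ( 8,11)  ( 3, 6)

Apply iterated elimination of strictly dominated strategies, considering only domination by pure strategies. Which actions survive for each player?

P1 drop B (A beats it: P:8>7 Q:9>6 R:7>2 S:9>3 T:11>1)
P1 drop C (A beats it: P:8>0 Q:9>2 R:7>0 S:9>1 T:11>9)
P1 drop E (A beats it: P:8>1 Q:9>6 R:7>3 S:9>8 T:11>3)
P2 drop P (R beats it: A:11>1 D:12>4)
P2 drop Q (R beats it: A:11>1 D:12>9)
P2 drop S (R beats it: A:11>8 D:12>3)
P1→{A,D} P2→{R,T}

IESDS → P1:{A,D} P2:{R,T}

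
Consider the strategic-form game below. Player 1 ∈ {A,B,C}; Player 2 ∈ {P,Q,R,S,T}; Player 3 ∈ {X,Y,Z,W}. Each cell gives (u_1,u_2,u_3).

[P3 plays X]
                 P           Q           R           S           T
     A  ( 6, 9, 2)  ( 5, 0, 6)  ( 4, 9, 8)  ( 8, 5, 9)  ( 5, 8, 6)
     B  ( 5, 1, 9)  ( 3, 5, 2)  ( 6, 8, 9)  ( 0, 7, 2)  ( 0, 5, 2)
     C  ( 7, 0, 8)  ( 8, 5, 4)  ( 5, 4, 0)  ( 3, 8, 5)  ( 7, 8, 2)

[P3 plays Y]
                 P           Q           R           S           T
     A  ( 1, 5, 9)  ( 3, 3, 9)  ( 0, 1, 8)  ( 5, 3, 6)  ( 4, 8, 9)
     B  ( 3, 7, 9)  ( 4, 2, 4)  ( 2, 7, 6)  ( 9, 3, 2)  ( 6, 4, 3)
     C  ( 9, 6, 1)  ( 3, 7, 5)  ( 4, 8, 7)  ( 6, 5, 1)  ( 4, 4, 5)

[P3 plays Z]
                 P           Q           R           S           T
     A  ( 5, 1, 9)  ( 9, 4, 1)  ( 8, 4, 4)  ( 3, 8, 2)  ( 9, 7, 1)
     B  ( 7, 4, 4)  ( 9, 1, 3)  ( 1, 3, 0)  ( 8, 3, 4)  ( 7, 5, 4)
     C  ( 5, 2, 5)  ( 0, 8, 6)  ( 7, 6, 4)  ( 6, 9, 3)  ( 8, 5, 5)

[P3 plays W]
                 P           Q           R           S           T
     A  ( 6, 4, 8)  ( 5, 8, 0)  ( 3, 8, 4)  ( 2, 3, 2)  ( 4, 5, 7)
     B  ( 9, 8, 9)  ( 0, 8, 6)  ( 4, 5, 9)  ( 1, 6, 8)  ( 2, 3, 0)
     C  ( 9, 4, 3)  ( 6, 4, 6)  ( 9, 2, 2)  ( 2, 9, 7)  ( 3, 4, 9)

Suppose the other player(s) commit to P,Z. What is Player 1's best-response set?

argmax u_1 = {B}

u_1(A vs P,Z) = 5
u_1(B vs P,Z) = 7
u_1(C vs P,Z) = 5
max payoff 7 at {B}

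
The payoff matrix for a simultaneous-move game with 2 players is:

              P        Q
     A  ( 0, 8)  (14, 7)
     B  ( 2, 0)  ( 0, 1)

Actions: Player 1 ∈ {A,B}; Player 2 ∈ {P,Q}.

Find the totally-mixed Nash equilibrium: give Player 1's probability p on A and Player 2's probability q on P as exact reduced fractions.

P1 indiff ⇒ q·0+(1-q)·14 = q·2+(1-q)·0 ⇒ q(-2) = (1-q)(-14) ⇒ q = 7/8
P2 indiff ⇒ p·8+(1-p)·0 = p·7+(1-p)·1 ⇒ p(1) = (1-p)(1) ⇒ p = 1/2

P1 mixes 1/2 on A; P2 mixes 7/8 on P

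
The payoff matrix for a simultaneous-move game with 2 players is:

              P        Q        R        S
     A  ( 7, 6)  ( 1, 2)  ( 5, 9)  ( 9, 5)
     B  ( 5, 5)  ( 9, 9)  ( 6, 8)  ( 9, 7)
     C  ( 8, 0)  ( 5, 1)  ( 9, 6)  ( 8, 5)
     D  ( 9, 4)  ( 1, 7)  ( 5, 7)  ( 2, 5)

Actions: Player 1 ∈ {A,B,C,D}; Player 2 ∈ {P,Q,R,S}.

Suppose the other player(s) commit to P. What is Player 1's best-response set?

u_1(A vs P) = 7
u_1(B vs P) = 5
u_1(C vs P) = 8
u_1(D vs P) = 9
max payoff 9 at {D}

BR_1 = {D}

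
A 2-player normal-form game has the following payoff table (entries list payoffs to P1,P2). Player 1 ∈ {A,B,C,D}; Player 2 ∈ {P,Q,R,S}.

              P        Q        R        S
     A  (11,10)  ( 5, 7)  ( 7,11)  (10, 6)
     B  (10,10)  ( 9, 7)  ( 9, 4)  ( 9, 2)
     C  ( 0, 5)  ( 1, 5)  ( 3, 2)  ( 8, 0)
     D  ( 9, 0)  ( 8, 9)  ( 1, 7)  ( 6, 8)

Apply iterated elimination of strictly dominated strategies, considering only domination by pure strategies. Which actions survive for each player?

P1 drop C (A beats it: P:11>0 Q:5>1 R:7>3 S:10>8)
P1 drop D (B beats it: P:10>9 Q:9>8 R:9>1 S:9>6)
P2 drop Q (P beats it: A:10>7 B:10>7)
P2 drop S (P beats it: A:10>6 B:10>2)
P1→{A,B} P2→{P,R}

Remaining: P1:{A,B} P2:{P,R}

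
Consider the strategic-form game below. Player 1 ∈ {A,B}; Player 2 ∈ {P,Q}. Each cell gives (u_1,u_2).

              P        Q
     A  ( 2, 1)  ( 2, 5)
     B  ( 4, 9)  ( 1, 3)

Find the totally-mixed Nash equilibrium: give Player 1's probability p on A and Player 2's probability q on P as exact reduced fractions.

P1 indiff ⇒ q·2+(1-q)·2 = q·4+(1-q)·1 ⇒ q(-2) = (1-q)(-1) ⇒ q = 1/3
P2 indiff ⇒ p·1+(1-p)·9 = p·5+(1-p)·3 ⇒ p(-4) = (1-p)(-6) ⇒ p = 3/5

(p,q) = (3/5, 1/3)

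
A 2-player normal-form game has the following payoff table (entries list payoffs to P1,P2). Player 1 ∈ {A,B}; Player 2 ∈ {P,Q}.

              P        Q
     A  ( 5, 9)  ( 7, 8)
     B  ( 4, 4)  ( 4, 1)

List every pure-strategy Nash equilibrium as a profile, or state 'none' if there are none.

PSNE = {(A,P)}

(A,P): NE
(A,Q): not NE [P2→P gives 9>8]
(B,P): not NE [P1→A gives 5>4]
(B,Q): not NE [P1→A gives 7>4; P2→P gives 4>1]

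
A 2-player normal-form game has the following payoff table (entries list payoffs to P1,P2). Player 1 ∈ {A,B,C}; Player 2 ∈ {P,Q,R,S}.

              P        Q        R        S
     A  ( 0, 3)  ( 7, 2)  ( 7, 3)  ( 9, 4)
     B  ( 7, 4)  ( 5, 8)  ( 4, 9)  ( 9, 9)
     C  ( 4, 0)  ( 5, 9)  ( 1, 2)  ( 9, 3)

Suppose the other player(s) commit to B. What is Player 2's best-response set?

P2 best: {R,S}

u_2(P vs B) = 4
u_2(Q vs B) = 8
u_2(R vs B) = 9
u_2(S vs B) = 9
max payoff 9 at {R,S}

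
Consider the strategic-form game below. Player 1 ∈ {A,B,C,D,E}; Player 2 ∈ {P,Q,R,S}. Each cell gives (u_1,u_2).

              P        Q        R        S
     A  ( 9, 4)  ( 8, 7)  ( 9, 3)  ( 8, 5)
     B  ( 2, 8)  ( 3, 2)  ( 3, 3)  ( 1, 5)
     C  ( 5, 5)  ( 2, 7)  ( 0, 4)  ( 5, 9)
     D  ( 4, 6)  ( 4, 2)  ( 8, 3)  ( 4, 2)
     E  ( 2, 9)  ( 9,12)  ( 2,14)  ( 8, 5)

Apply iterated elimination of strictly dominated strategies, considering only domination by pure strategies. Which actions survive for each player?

P1 drop B (A beats it: P:9>2 Q:8>3 R:9>3 S:8>1)
P1 drop C (A beats it: P:9>5 Q:8>2 R:9>0 S:8>5)
P1 drop D (A beats it: P:9>4 Q:8>4 R:9>8 S:8>4)
P2 drop P (Q beats it: A:7>4 E:12>9)
P2 drop S (Q beats it: A:7>5 E:12>5)
P1→{A,E} P2→{Q,R}

Remaining: P1:{A,E} P2:{Q,R}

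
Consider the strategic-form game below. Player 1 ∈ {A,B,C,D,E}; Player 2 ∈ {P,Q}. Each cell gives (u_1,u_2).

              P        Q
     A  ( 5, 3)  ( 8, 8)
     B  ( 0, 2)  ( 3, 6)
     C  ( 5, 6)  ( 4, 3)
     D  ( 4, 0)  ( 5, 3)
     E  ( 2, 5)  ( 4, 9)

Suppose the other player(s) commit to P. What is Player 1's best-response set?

P1 best: {A,C}

u_1(A vs P) = 5
u_1(B vs P) = 0
u_1(C vs P) = 5
u_1(D vs P) = 4
u_1(E vs P) = 2
max payoff 5 at {A,C}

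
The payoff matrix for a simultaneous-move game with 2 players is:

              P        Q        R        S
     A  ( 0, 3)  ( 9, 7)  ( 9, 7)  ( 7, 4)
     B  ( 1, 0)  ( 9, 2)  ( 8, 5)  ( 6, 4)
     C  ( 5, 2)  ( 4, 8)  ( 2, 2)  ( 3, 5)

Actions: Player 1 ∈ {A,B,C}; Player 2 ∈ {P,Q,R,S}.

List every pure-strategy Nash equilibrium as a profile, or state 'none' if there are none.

(A,P): not NE [P1→C gives 5>0; P2→R gives 7>3]
(A,Q): NE
(A,R): NE
(A,S): not NE [P2→R gives 7>4]
(B,P): not NE [P1→C gives 5>1; P2→R gives 5>0]
(B,Q): not NE [P2→R gives 5>2]
(B,R): not NE [P1→A gives 9>8]
(B,S): not NE [P1→A gives 7>6; P2→R gives 5>4]
(C,P): not NE [P2→Q gives 8>2]
(C,Q): not NE [P1→B gives 9>4]
(C,R): not NE [P1→A gives 9>2; P2→Q gives 8>2]
(C,S): not NE [P1→A gives 7>3; P2→Q gives 8>5]

PSNE = {(A,Q), (A,R)}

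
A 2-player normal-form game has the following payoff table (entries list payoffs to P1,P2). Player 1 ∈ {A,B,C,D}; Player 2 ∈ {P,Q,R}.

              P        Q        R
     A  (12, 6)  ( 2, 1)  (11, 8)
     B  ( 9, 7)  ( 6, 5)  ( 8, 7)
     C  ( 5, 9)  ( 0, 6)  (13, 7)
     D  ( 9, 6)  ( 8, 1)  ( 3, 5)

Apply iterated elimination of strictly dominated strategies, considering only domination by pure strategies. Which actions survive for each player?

P2 drop Q (P beats it: A:6>1 B:7>5 C:9>6 D:6>1)
P1 drop B (A beats it: P:12>9 R:11>8)
P1 drop D (A beats it: P:12>9 R:11>3)
P1→{A,C} P2→{P,R}

Remaining: P1:{A,C} P2:{P,R}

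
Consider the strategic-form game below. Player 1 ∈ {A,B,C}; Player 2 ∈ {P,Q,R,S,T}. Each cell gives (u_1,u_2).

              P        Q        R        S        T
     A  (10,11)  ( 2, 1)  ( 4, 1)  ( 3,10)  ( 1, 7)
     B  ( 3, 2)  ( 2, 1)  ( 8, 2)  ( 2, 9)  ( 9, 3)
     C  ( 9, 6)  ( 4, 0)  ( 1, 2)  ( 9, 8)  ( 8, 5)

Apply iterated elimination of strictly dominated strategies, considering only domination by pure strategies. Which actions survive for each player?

P2 drop Q (P beats it: A:11>1 B:2>1 C:6>0)
P2 drop R (S beats it: A:10>1 B:9>2 C:8>2)
P2 drop T (S beats it: A:10>7 B:9>3 C:8>5)
P1 drop B (A beats it: P:10>3 S:3>2)
P1→{A,C} P2→{P,S}

Remaining: P1:{A,C} P2:{P,S}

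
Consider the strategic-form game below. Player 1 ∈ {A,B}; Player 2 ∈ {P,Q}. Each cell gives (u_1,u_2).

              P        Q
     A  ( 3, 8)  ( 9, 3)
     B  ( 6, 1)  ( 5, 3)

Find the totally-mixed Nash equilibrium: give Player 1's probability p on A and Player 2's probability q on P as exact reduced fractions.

P1 indiff ⇒ q·3+(1-q)·9 = q·6+(1-q)·5 ⇒ q(-3) = (1-q)(-4) ⇒ q = 4/7
P2 indiff ⇒ p·8+(1-p)·1 = p·3+(1-p)·3 ⇒ p(5) = (1-p)(2) ⇒ p = 2/7

(p,q) = (2/7, 4/7)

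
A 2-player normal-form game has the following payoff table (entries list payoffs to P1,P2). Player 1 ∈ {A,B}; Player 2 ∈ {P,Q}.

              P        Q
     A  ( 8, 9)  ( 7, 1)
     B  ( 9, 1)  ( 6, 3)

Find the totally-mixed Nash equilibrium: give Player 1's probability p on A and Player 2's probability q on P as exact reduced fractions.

(p,q) = (1/5, 1/2)

P1 indiff ⇒ q·8+(1-q)·7 = q·9+(1-q)·6 ⇒ q(-1) = (1-q)(-1) ⇒ q = 1/2
P2 indiff ⇒ p·9+(1-p)·1 = p·1+(1-p)·3 ⇒ p(8) = (1-p)(2) ⇒ p = 1/5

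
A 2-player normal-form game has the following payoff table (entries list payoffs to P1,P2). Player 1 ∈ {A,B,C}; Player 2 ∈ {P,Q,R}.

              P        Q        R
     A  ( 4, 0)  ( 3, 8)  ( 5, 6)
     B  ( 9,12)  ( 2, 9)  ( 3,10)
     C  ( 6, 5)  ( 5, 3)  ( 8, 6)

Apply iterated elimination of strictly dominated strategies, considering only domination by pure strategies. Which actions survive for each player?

Remaining: P1:{B,C} P2:{P,R}

P1 drop A (C beats it: P:6>4 Q:5>3 R:8>5)
P2 drop Q (P beats it: B:12>9 C:5>3)
P1→{B,C} P2→{P,R}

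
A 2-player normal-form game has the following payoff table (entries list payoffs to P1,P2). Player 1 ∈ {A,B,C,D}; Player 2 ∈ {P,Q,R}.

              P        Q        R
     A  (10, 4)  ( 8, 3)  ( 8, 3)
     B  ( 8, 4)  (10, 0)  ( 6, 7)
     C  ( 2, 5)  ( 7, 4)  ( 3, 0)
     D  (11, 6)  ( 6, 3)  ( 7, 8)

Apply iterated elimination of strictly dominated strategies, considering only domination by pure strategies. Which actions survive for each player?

P1 drop C (A beats it: P:10>2 Q:8>7 R:8>3)
P2 drop Q (P beats it: A:4>3 B:4>0 D:6>3)
P1 drop B (A beats it: P:10>8 R:8>6)
P1→{A,D} P2→{P,R}

IESDS → P1:{A,D} P2:{P,R}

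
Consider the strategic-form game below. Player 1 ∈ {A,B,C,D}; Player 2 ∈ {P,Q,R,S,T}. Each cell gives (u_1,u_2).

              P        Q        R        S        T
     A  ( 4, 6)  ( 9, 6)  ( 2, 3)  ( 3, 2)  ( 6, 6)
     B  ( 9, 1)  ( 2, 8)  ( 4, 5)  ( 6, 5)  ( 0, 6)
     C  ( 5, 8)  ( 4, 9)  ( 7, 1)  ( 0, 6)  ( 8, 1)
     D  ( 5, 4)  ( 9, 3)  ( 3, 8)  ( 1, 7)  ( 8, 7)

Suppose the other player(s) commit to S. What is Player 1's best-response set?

u_1(A vs S) = 3
u_1(B vs S) = 6
u_1(C vs S) = 0
u_1(D vs S) = 1
max payoff 6 at {B}

P1 best: {B}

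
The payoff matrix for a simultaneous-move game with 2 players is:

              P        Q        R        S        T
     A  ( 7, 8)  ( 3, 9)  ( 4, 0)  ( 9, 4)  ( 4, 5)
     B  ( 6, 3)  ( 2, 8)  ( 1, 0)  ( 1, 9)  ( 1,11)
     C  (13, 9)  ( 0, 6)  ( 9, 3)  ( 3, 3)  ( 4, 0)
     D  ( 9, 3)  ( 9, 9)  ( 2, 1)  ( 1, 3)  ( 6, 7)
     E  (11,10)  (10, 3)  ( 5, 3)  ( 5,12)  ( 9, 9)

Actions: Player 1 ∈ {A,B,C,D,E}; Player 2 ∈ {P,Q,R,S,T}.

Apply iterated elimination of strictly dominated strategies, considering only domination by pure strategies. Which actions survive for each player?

P1 drop B (A beats it: P:7>6 Q:3>2 R:4>1 S:9>1 T:4>1)
P1 drop D (E beats it: P:11>9 Q:10>9 R:5>2 S:5>1 T:9>6)
P2 drop R (P beats it: A:8>0 C:9>3 E:10>3)
P2 drop T (P beats it: A:8>5 C:9>0 E:10>9)
P1→{A,C,E} P2→{P,Q,S}

Survivors P1:{A,C,E} P2:{P,Q,S}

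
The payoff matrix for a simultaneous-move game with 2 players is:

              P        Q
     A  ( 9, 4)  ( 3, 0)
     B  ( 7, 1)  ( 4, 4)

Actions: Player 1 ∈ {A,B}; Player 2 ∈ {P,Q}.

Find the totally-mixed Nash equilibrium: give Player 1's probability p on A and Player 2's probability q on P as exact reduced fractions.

P1 indiff ⇒ q·9+(1-q)·3 = q·7+(1-q)·4 ⇒ q(2) = (1-q)(1) ⇒ q = 1/3
P2 indiff ⇒ p·4+(1-p)·1 = p·0+(1-p)·4 ⇒ p(4) = (1-p)(3) ⇒ p = 3/7

(p,q) = (3/7, 1/3)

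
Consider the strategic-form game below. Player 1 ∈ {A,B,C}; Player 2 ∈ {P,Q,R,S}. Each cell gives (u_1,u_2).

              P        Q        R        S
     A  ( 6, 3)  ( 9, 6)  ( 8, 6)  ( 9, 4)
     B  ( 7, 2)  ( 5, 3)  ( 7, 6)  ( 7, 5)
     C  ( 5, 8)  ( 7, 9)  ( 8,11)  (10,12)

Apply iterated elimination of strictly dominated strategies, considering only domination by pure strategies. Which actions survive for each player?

IESDS → P1:{A,C} P2:{Q,R,S}

P2 drop P (Q beats it: A:6>3 B:3>2 C:9>8)
P1 drop B (A beats it: Q:9>5 R:8>7 S:9>7)
P1→{A,C} P2→{Q,R,S}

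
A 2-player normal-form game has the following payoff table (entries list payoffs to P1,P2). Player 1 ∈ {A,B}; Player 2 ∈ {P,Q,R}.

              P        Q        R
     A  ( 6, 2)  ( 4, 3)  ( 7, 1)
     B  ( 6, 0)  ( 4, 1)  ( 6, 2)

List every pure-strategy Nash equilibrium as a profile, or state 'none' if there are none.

NE set: (A,Q)

(A,P): not NE [P2→Q gives 3>2]
(A,Q): NE
(A,R): not NE [P2→Q gives 3>1]
(B,P): not NE [P2→R gives 2>0]
(B,Q): not NE [P2→R gives 2>1]
(B,R): not NE [P1→A gives 7>6]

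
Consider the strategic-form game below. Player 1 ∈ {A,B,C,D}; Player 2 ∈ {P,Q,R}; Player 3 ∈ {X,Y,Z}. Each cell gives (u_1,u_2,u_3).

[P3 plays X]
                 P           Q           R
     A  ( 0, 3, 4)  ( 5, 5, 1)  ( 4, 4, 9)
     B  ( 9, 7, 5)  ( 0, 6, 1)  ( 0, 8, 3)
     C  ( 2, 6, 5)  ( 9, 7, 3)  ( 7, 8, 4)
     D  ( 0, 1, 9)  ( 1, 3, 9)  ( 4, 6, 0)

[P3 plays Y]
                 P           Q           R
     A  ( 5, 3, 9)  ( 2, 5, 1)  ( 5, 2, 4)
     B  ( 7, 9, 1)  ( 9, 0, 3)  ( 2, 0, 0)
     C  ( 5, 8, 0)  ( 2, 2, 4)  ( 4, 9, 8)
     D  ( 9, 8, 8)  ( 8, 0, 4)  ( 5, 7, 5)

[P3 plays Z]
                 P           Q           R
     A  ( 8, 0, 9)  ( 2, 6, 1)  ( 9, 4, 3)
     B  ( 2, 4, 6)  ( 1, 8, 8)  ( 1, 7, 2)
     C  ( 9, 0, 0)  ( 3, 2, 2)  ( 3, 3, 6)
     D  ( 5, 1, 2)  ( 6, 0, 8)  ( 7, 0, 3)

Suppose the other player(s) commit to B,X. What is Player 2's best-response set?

u_2(P vs B,X) = 7
u_2(Q vs B,X) = 6
u_2(R vs B,X) = 8
max payoff 8 at {R}

argmax u_2 = {R}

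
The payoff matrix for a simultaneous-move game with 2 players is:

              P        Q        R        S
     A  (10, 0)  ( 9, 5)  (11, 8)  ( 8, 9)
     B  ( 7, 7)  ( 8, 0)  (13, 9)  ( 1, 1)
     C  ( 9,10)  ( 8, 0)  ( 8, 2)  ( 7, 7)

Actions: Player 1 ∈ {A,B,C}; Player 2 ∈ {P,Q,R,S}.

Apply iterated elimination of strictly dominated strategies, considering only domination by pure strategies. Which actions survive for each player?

P1 drop C (A beats it: P:10>9 Q:9>8 R:11>8 S:8>7)
P2 drop P (R beats it: A:8>0 B:9>7)
P2 drop Q (R beats it: A:8>5 B:9>0)
P1→{A,B} P2→{R,S}

Remaining: P1:{A,B} P2:{R,S}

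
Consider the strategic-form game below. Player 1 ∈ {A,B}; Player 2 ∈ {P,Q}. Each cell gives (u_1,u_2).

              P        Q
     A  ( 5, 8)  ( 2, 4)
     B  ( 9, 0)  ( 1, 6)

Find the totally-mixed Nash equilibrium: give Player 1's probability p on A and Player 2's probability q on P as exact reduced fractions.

P1 indiff ⇒ q·5+(1-q)·2 = q·9+(1-q)·1 ⇒ q(-4) = (1-q)(-1) ⇒ q = 1/5
P2 indiff ⇒ p·8+(1-p)·0 = p·4+(1-p)·6 ⇒ p(4) = (1-p)(6) ⇒ p = 3/5

p=3/5, q=1/5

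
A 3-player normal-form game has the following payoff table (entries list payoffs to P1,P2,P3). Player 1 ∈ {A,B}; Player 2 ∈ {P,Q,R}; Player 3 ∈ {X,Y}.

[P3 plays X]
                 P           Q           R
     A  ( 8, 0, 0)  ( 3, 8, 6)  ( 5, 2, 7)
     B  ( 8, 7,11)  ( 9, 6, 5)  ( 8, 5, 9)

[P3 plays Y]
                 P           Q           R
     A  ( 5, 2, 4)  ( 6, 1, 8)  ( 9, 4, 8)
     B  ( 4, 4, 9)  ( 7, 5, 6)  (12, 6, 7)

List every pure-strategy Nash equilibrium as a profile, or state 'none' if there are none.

(A,P,X): not NE [P2→Q gives 8>0; P3→Y gives 4>0]
(A,P,Y): not NE [P2→R gives 4>2]
(A,Q,X): not NE [P1→B gives 9>3; P3→Y gives 8>6]
(A,Q,Y): not NE [P1→B gives 7>6; P2→R gives 4>1]
(A,R,X): not NE [P1→B gives 8>5; P2→Q gives 8>2; P3→Y gives 8>7]
(A,R,Y): not NE [P1→B gives 12>9]
(B,P,X): NE
(B,P,Y): not NE [P1→A gives 5>4; P2→R gives 6>4; P3→X gives 11>9]
(B,Q,X): not NE [P2→P gives 7>6; P3→Y gives 6>5]
(B,Q,Y): not NE [P2→R gives 6>5]
(B,R,X): not NE [P2→P gives 7>5]
(B,R,Y): not NE [P3→X gives 9>7]

Nash profiles: (B,P,X)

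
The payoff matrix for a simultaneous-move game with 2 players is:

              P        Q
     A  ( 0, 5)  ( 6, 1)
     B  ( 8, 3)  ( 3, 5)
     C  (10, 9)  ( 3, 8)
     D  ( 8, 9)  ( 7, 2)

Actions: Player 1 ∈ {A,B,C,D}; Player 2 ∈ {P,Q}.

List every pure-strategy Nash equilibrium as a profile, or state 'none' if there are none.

(A,P): not NE [P1→C gives 10>0]
(A,Q): not NE [P1→D gives 7>6; P2→P gives 5>1]
(B,P): not NE [P1→C gives 10>8; P2→Q gives 5>3]
(B,Q): not NE [P1→D gives 7>3]
(C,P): NE
(C,Q): not NE [P1→D gives 7>3; P2→P gives 9>8]
(D,P): not NE [P1→C gives 10>8]
(D,Q): not NE [P2→P gives 9>2]

Nash profiles: (C,P)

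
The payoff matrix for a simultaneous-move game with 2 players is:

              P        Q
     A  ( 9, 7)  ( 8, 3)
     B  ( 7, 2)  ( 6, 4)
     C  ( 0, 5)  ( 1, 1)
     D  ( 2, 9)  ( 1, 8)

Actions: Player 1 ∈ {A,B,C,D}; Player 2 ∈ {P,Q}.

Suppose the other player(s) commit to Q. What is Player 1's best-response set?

u_1(A vs Q) = 8
u_1(B vs Q) = 6
u_1(C vs Q) = 1
u_1(D vs Q) = 1
max payoff 8 at {A}

argmax u_1 = {A}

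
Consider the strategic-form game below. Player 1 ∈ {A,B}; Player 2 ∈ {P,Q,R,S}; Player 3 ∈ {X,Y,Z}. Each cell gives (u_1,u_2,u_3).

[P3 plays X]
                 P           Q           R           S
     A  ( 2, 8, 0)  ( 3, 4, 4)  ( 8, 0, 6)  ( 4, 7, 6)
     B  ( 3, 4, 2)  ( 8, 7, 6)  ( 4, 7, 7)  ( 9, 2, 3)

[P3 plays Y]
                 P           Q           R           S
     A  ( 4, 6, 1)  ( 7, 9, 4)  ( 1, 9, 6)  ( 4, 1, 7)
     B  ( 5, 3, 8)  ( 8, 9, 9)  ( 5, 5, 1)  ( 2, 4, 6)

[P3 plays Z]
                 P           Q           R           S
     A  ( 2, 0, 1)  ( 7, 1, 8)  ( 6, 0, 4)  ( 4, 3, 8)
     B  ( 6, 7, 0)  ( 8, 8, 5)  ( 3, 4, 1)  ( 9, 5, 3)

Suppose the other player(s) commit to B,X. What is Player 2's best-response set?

u_2(P vs B,X) = 4
u_2(Q vs B,X) = 7
u_2(R vs B,X) = 7
u_2(S vs B,X) = 2
max payoff 7 at {Q,R}

BR_2 = {Q,R}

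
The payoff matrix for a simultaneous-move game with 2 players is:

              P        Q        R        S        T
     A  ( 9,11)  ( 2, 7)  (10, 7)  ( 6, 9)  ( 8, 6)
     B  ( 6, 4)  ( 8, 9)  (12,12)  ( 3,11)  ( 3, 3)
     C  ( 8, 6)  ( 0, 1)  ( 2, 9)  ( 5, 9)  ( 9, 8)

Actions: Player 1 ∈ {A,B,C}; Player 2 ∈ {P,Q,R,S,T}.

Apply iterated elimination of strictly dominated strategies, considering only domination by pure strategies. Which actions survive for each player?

P2 drop Q (S beats it: A:9>7 B:11>9 C:9>1)
P2 drop T (R beats it: A:7>6 B:12>3 C:9>8)
P1 drop C (A beats it: P:9>8 R:10>2 S:6>5)
P1→{A,B} P2→{P,R,S}

Survivors P1:{A,B} P2:{P,R,S}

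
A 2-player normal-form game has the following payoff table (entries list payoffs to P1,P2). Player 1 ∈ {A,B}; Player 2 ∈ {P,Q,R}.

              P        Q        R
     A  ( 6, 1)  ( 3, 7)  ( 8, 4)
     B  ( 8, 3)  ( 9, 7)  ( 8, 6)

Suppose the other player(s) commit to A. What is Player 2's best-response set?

u_2(P vs A) = 1
u_2(Q vs A) = 7
u_2(R vs A) = 4
max payoff 7 at {Q}

P2 best: {Q}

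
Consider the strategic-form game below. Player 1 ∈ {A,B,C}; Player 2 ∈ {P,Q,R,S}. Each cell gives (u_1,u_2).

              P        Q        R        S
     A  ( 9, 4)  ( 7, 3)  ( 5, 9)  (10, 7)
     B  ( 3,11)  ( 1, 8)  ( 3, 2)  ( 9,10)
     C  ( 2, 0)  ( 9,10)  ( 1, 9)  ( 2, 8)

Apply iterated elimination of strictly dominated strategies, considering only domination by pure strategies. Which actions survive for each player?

P1 drop B (A beats it: P:9>3 Q:7>1 R:5>3 S:10>9)
P2 drop P (R beats it: A:9>4 C:9>0)
P2 drop S (R beats it: A:9>7 C:9>8)
P1→{A,C} P2→{Q,R}

IESDS → P1:{A,C} P2:{Q,R}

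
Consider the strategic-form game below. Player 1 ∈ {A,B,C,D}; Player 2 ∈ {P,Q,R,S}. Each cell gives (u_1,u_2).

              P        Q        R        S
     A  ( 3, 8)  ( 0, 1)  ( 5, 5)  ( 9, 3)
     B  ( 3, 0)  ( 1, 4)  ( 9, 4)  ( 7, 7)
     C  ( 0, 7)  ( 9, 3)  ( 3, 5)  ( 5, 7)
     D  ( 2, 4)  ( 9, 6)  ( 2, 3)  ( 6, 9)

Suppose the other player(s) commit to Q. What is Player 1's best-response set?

u_1(A vs Q) = 0
u_1(B vs Q) = 1
u_1(C vs Q) = 9
u_1(D vs Q) = 9
max payoff 9 at {C,D}

BR_1 = {C,D}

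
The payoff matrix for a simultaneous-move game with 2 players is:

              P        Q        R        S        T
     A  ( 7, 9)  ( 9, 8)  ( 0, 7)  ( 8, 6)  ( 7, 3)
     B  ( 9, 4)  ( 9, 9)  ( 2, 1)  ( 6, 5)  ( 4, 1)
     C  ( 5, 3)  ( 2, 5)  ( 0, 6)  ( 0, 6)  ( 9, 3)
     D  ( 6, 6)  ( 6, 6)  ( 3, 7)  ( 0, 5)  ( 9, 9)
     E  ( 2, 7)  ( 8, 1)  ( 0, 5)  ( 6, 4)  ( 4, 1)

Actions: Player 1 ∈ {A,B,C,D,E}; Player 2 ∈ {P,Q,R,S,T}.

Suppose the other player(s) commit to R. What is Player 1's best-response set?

P1 best: {D}

u_1(A vs R) = 0
u_1(B vs R) = 2
u_1(C vs R) = 0
u_1(D vs R) = 3
u_1(E vs R) = 0
max payoff 3 at {D}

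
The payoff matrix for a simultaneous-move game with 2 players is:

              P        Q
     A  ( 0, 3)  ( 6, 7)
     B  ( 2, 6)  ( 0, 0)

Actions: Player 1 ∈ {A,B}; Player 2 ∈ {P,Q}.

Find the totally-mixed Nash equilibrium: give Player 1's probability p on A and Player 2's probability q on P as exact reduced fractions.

P1 mixes 3/5 on A; P2 mixes 3/4 on P

P1 indiff ⇒ q·0+(1-q)·6 = q·2+(1-q)·0 ⇒ q(-2) = (1-q)(-6) ⇒ q = 3/4
P2 indiff ⇒ p·3+(1-p)·6 = p·7+(1-p)·0 ⇒ p(-4) = (1-p)(-6) ⇒ p = 3/5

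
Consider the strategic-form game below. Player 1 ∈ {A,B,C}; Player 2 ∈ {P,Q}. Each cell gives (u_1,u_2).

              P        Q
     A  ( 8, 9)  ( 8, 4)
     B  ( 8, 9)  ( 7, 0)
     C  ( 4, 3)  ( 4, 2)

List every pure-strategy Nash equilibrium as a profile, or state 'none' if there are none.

(A,P): NE
(A,Q): not NE [P2→P gives 9>4]
(B,P): NE
(B,Q): not NE [P1→A gives 8>7; P2→P gives 9>0]
(C,P): not NE [P1→B gives 8>4]
(C,Q): not NE [P1→A gives 8>4; P2→P gives 3>2]

NE set: (A,P), (B,P)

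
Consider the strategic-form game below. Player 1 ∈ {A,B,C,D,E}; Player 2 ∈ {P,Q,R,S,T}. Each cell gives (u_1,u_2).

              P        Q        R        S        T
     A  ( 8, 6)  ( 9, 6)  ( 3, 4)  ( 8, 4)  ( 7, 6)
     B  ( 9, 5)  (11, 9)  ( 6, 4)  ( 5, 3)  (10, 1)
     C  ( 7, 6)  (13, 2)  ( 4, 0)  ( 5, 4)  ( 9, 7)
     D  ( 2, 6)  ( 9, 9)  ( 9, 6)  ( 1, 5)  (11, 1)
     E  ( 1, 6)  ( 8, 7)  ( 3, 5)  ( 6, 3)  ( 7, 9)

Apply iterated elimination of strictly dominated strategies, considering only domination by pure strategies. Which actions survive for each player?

P2 drop R (Q beats it: A:6>4 B:9>4 C:2>0 D:9>6 E:7>5)
P2 drop S (P beats it: A:6>4 B:5>3 C:6>4 D:6>5 E:6>3)
P1 drop A (B beats it: P:9>8 Q:11>9 T:10>7)
P1 drop E (B beats it: P:9>1 Q:11>8 T:10>7)
P1→{B,C,D} P2→{P,Q,T}

Remaining: P1:{B,C,D} P2:{P,Q,T}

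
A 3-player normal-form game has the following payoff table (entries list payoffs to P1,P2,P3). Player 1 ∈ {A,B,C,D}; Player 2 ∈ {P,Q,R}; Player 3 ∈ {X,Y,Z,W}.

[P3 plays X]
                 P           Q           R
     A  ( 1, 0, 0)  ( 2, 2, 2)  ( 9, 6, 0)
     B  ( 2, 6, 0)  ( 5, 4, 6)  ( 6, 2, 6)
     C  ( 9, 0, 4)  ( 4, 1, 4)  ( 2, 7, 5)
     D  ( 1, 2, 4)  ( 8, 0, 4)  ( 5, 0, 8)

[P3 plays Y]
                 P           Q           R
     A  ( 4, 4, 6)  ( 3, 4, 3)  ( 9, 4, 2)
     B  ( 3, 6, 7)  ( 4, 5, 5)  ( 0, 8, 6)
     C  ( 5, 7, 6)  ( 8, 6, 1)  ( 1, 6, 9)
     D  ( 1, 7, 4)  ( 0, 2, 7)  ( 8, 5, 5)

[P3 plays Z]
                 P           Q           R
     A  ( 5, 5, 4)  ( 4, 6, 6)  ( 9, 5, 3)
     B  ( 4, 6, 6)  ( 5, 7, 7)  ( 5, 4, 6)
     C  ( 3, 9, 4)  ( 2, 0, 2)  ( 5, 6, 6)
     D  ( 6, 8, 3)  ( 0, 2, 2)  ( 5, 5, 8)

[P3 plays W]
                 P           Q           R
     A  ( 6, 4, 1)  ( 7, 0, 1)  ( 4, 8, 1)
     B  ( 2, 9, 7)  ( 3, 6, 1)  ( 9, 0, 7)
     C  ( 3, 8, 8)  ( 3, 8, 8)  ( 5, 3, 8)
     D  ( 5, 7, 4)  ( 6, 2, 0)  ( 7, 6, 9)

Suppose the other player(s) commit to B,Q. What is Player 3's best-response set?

BR_3 = {Z}

u_3(X vs B,Q) = 6
u_3(Y vs B,Q) = 5
u_3(Z vs B,Q) = 7
u_3(W vs B,Q) = 1
max payoff 7 at {Z}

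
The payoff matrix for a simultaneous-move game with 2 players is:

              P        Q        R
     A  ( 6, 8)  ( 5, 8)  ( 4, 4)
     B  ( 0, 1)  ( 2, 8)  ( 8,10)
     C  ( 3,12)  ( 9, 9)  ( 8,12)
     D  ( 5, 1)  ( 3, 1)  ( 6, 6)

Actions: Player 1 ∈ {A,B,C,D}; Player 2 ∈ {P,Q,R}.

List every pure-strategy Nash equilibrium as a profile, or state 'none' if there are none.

PSNE = {(A,P), (B,R), (C,R)}

(A,P): NE
(A,Q): not NE [P1→C gives 9>5]
(A,R): not NE [P1→C gives 8>4; P2→Q gives 8>4]
(B,P): not NE [P1→A gives 6>0; P2→R gives 10>1]
(B,Q): not NE [P1→C gives 9>2; P2→R gives 10>8]
(B,R): NE
(C,P): not NE [P1→A gives 6>3]
(C,Q): not NE [P2→R gives 12>9]
(C,R): NE
(D,P): not NE [P1→A gives 6>5; P2→R gives 6>1]
(D,Q): not NE [P1→C gives 9>3; P2→R gives 6>1]
(D,R): not NE [P1→C gives 8>6]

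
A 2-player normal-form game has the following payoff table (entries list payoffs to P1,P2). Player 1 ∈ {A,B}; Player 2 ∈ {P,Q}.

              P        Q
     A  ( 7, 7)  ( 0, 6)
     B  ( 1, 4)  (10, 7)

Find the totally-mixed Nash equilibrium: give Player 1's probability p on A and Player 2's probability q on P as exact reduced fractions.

P1 mixes 3/4 on A; P2 mixes 5/8 on P

P1 indiff ⇒ q·7+(1-q)·0 = q·1+(1-q)·10 ⇒ q(6) = (1-q)(10) ⇒ q = 5/8
P2 indiff ⇒ p·7+(1-p)·4 = p·6+(1-p)·7 ⇒ p(1) = (1-p)(3) ⇒ p = 3/4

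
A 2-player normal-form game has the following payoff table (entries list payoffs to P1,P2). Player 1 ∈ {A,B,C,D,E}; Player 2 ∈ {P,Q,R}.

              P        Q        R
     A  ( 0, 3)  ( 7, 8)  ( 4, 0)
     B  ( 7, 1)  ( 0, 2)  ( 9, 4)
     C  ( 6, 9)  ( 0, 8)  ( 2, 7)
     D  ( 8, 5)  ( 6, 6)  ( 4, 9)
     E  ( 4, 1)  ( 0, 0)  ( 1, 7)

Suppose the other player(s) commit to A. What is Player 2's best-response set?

BR_2 = {Q}

u_2(P vs A) = 3
u_2(Q vs A) = 8
u_2(R vs A) = 0
max payoff 8 at {Q}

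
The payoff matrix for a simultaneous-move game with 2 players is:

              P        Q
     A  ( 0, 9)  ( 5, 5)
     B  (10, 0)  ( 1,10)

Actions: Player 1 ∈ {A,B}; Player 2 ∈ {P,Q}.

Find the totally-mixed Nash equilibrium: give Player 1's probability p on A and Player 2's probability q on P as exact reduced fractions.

(p,q) = (5/7, 2/7)

P1 indiff ⇒ q·0+(1-q)·5 = q·10+(1-q)·1 ⇒ q(-10) = (1-q)(-4) ⇒ q = 2/7
P2 indiff ⇒ p·9+(1-p)·0 = p·5+(1-p)·10 ⇒ p(4) = (1-p)(10) ⇒ p = 5/7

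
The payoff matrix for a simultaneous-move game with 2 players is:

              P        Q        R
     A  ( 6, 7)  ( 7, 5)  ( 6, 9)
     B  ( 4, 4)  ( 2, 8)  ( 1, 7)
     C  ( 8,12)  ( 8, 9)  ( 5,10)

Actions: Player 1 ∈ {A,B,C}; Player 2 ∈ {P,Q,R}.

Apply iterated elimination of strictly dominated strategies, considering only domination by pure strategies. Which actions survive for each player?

P1 drop B (A beats it: P:6>4 Q:7>2 R:6>1)
P2 drop Q (P beats it: A:7>5 C:12>9)
P1→{A,C} P2→{P,R}

IESDS → P1:{A,C} P2:{P,R}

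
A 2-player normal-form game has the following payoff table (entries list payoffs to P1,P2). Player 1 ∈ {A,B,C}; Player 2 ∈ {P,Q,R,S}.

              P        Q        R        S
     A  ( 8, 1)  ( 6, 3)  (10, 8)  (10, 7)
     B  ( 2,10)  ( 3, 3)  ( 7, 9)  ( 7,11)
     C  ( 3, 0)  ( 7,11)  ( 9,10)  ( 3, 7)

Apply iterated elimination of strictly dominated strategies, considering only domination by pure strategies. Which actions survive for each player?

Survivors P1:{A,C} P2:{Q,R}

P1 drop B (A beats it: P:8>2 Q:6>3 R:10>7 S:10>7)
P2 drop P (Q beats it: A:3>1 C:11>0)
P2 drop S (R beats it: A:8>7 C:10>7)
P1→{A,C} P2→{Q,R}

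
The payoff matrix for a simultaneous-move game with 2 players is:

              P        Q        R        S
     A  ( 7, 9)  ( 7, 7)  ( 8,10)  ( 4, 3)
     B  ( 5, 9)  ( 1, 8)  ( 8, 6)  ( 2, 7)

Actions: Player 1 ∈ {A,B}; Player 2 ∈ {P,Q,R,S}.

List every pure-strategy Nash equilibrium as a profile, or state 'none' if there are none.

(A,P): not NE [P2→R gives 10>9]
(A,Q): not NE [P2→R gives 10>7]
(A,R): NE
(A,S): not NE [P2→R gives 10>3]
(B,P): not NE [P1→A gives 7>5]
(B,Q): not NE [P1→A gives 7>1; P2→P gives 9>8]
(B,R): not NE [P2→P gives 9>6]
(B,S): not NE [P1→A gives 4>2; P2→P gives 9>7]

NE set: (A,R)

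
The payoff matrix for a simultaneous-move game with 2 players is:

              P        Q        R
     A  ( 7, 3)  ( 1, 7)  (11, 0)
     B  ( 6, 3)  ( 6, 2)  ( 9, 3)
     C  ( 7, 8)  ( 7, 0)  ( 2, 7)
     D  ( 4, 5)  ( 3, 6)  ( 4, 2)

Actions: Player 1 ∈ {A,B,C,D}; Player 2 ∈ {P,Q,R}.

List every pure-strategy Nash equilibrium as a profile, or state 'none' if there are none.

(A,P): not NE [P2→Q gives 7>3]
(A,Q): not NE [P1→C gives 7>1]
(A,R): not NE [P2→Q gives 7>0]
(B,P): not NE [P1→C gives 7>6]
(B,Q): not NE [P1→C gives 7>6; P2→R gives 3>2]
(B,R): not NE [P1→A gives 11>9]
(C,P): NE
(C,Q): not NE [P2→P gives 8>0]
(C,R): not NE [P1→A gives 11>2; P2→P gives 8>7]
(D,P): not NE [P1→C gives 7>4; P2→Q gives 6>5]
(D,Q): not NE [P1→C gives 7>3]
(D,R): not NE [P1→A gives 11>4; P2→Q gives 6>2]

NE set: (C,P)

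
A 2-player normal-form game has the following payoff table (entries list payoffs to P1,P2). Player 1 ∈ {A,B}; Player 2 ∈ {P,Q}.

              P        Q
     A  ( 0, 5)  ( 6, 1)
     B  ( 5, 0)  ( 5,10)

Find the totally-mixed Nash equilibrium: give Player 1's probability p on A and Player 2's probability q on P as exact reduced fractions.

P1 indiff ⇒ q·0+(1-q)·6 = q·5+(1-q)·5 ⇒ q(-5) = (1-q)(-1) ⇒ q = 1/6
P2 indiff ⇒ p·5+(1-p)·0 = p·1+(1-p)·10 ⇒ p(4) = (1-p)(10) ⇒ p = 5/7

(p,q) = (5/7, 1/6)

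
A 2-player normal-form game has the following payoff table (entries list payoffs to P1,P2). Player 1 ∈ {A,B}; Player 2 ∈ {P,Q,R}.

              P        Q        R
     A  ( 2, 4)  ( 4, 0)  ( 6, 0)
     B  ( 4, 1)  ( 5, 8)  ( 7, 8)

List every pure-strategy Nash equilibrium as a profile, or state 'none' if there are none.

PSNE = {(B,Q), (B,R)}

(A,P): not NE [P1→B gives 4>2]
(A,Q): not NE [P1→B gives 5>4; P2→P gives 4>0]
(A,R): not NE [P1→B gives 7>6; P2→P gives 4>0]
(B,P): not NE [P2→R gives 8>1]
(B,Q): NE
(B,R): NE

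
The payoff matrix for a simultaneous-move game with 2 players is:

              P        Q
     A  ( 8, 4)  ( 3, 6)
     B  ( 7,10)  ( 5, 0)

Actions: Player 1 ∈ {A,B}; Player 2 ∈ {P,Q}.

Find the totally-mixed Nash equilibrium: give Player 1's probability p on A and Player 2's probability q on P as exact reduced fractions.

P1 mixes 5/6 on A; P2 mixes 2/3 on P

P1 indiff ⇒ q·8+(1-q)·3 = q·7+(1-q)·5 ⇒ q(1) = (1-q)(2) ⇒ q = 2/3
P2 indiff ⇒ p·4+(1-p)·10 = p·6+(1-p)·0 ⇒ p(-2) = (1-p)(-10) ⇒ p = 5/6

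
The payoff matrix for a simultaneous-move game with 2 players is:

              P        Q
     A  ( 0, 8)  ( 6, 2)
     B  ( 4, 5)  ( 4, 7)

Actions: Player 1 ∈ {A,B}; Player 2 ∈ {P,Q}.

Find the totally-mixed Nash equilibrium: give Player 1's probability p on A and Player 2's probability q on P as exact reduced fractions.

P1 indiff ⇒ q·0+(1-q)·6 = q·4+(1-q)·4 ⇒ q(-4) = (1-q)(-2) ⇒ q = 1/3
P2 indiff ⇒ p·8+(1-p)·5 = p·2+(1-p)·7 ⇒ p(6) = (1-p)(2) ⇒ p = 1/4

(p,q) = (1/4, 1/3)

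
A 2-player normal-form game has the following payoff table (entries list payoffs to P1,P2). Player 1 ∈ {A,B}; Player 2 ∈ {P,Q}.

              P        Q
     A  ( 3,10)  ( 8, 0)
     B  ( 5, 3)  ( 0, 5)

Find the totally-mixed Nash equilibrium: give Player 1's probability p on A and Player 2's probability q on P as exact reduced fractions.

P1 indiff ⇒ q·3+(1-q)·8 = q·5+(1-q)·0 ⇒ q(-2) = (1-q)(-8) ⇒ q = 4/5
P2 indiff ⇒ p·10+(1-p)·3 = p·0+(1-p)·5 ⇒ p(10) = (1-p)(2) ⇒ p = 1/6

P1 mixes 1/6 on A; P2 mixes 4/5 on P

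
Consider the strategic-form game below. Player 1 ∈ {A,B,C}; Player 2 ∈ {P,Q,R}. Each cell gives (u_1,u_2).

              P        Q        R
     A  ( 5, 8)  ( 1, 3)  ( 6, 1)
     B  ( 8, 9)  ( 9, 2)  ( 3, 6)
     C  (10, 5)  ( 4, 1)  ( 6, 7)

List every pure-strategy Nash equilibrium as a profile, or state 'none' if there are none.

(A,P): not NE [P1→C gives 10>5]
(A,Q): not NE [P1→B gives 9>1; P2→P gives 8>3]
(A,R): not NE [P2→P gives 8>1]
(B,P): not NE [P1→C gives 10>8]
(B,Q): not NE [P2→P gives 9>2]
(B,R): not NE [P1→C gives 6>3; P2→P gives 9>6]
(C,P): not NE [P2→R gives 7>5]
(C,Q): not NE [P1→B gives 9>4; P2→R gives 7>1]
(C,R): NE

Nash profiles: (C,R)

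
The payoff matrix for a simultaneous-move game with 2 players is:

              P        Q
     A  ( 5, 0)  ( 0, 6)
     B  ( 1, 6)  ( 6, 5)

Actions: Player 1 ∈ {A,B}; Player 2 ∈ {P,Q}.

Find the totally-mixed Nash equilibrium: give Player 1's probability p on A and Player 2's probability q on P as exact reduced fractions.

P1 indiff ⇒ q·5+(1-q)·0 = q·1+(1-q)·6 ⇒ q(4) = (1-q)(6) ⇒ q = 3/5
P2 indiff ⇒ p·0+(1-p)·6 = p·6+(1-p)·5 ⇒ p(-6) = (1-p)(-1) ⇒ p = 1/7

p=1/7, q=3/5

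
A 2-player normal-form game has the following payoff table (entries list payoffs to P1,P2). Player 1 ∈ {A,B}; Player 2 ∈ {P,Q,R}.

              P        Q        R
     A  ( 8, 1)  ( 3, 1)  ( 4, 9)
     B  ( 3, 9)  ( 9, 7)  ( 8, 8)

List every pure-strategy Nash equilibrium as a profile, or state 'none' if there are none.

(A,P): not NE [P2→R gives 9>1]
(A,Q): not NE [P1→B gives 9>3; P2→R gives 9>1]
(A,R): not NE [P1→B gives 8>4]
(B,P): not NE [P1→A gives 8>3]
(B,Q): not NE [P2→P gives 9>7]
(B,R): not NE [P2→P gives 9>8]

Equilibria: none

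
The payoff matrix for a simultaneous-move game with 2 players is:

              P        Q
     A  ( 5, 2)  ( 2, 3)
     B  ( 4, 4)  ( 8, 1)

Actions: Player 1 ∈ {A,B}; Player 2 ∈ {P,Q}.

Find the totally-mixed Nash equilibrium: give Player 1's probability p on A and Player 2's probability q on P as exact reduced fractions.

(p,q) = (3/4, 6/7)

P1 indiff ⇒ q·5+(1-q)·2 = q·4+(1-q)·8 ⇒ q(1) = (1-q)(6) ⇒ q = 6/7
P2 indiff ⇒ p·2+(1-p)·4 = p·3+(1-p)·1 ⇒ p(-1) = (1-p)(-3) ⇒ p = 3/4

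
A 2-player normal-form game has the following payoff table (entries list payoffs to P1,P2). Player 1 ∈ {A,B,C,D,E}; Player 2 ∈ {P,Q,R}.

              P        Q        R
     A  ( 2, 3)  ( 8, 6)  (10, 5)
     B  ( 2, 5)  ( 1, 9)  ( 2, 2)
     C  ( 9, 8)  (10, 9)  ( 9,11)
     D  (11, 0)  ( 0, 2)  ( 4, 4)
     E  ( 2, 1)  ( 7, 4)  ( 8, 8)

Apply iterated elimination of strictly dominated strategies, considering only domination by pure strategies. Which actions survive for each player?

P1 drop B (C beats it: P:9>2 Q:10>1 R:9>2)
P1 drop E (C beats it: P:9>2 Q:10>7 R:9>8)
P2 drop P (Q beats it: A:6>3 C:9>8 D:2>0)
P1 drop D (A beats it: Q:8>0 R:10>4)
P1→{A,C} P2→{Q,R}

Survivors P1:{A,C} P2:{Q,R}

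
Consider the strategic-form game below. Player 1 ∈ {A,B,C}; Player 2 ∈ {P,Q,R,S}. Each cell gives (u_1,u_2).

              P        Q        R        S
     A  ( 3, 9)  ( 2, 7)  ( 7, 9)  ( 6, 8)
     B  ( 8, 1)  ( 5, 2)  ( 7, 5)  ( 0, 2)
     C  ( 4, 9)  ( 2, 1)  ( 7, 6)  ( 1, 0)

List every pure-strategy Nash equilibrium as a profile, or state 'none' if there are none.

NE set: (A,R), (B,R)

(A,P): not NE [P1→B gives 8>3]
(A,Q): not NE [P1→B gives 5>2; P2→R gives 9>7]
(A,R): NE
(A,S): not NE [P2→R gives 9>8]
(B,P): not NE [P2→R gives 5>1]
(B,Q): not NE [P2→R gives 5>2]
(B,R): NE
(B,S): not NE [P1→A gives 6>0; P2→R gives 5>2]
(C,P): not NE [P1→B gives 8>4]
(C,Q): not NE [P1→B gives 5>2; P2→P gives 9>1]
(C,R): not NE [P2→P gives 9>6]
(C,S): not NE [P1→A gives 6>1; P2→P gives 9>0]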